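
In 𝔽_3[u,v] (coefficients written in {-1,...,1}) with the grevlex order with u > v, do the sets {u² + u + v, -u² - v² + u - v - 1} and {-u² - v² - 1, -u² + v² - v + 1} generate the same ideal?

Since reduced Gröbner bases are canonical representatives of ideals under a given ordering, it suffices to compute and compare them.
Buchberger on the first generating set:
f_1 = u² + u + v, LT = u².
f_2 = -u² - v² + u - v - 1, LT = u².

S(f_1,f_2): lcm = u². S = -v² - u - 1.
  reduce S modulo (f_1, f_2):
  remainder -v² - u - 1 ≠ 0; add g_3 = -v² - u - 1 to the basis.

The other S-polynomials (S(f_1,g_3), S(f_2,g_3)) all reduce to 0 modulo the current basis, so we have a Gröbner basis.
Inter-reduce: drop elements whose leading term is divisible by another's, tail-reduce, and make monic.
Reduced Gröbner basis: {u² + u + v, v² + u + 1}.

Buchberger on the second generating set:
h_1 = -u² - v² - 1, LT = u².
h_2 = -u² + v² - v + 1, LT = u².

S(h_1,h_2): lcm = u². S = -v² - v - 1.
  reduce S modulo (h_1, h_2):
  remainder -v² - v - 1 ≠ 0; add k_3 = -v² - v - 1 to the basis.

The other S-polynomials (S(h_1,k_3), S(h_2,k_3)) all reduce to 0 modulo the current basis, so we have a Gröbner basis.
Inter-reduce: drop elements whose leading term is divisible by another's, tail-reduce, and make monic.
Reduced Gröbner basis: {u² - v, v² + v + 1}.

These differ, so the ideals are not equal.

No, the ideals differ.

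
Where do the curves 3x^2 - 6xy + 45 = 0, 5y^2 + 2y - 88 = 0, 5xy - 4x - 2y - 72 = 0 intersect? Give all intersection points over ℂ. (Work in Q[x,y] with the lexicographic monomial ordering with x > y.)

Compute a lex Gröbner basis by Buchberger's algorithm.
f_1 = 3x^2 - 6xy + 45, LT = x^2.
f_2 = 5y^2 + 2y - 88, LT = y^2.
f_3 = 5xy - 4x - 2y - 72, LT = xy.

S(f_1,f_3): lcm = x^2y. S = 4/5x^2 - 2xy^2 + 2/5xy + 72/5x + 15y.
  leading term x^2: subtract (4/15)·f_1 from 4/5x^2 - 2xy^2 + 2/5xy + 72/5x + 15y → -2xy^2 + 2xy + 72/5x + 15y - 12
  leading term xy^2: subtract (-2/5x)·f_2 from -2xy^2 + 2xy + 72/5x + 15y - 12 → 14/5xy - 104/5x + 15y - 12
  leading term xy: subtract (14/25)·f_3 from 14/5xy - 104/5x + 15y - 12 → -464/25x + 403/25y + 708/25
  leading term x: no divisor's leading term divides it; move -464/25x to the remainder.
  leading term y: no divisor's leading term divides it; move 403/25y to the remainder.
  leading term 1: no divisor's leading term divides it; move 708/25 to the remainder.
  remainder -464/25x + 403/25y + 708/25 ≠ 0; add h_4 = -464/25x + 403/25y + 708/25 to the basis.

S(f_2,f_3): lcm = xy^2. S = 6/5xy - 88/5x + 2/5y^2 + 72/5y.
  leading term xy: subtract (6/25)·f_3 from 6/5xy - 88/5x + 2/5y^2 + 72/5y → -416/25x + 2/5y^2 + 372/25y + 432/25
  leading term x: subtract (26/29)·h_4 from -416/25x + 2/5y^2 + 372/25y + 432/25 → 2/5y^2 + 62/145y - 1176/145
  leading term y^2: subtract (2/25)·f_2 from 2/5y^2 + 62/145y - 1176/145 → 194/725y - 776/725
  leading term y: no divisor's leading term divides it; move 194/725y to the remainder.
  leading term 1: no divisor's leading term divides it; move -776/725 to the remainder.
  remainder 194/725y - 776/725 ≠ 0; add h_5 = 194/725y - 776/725 to the basis.

The other S-polynomials (S(f_1,f_2), S(f_1,h_4), S(f_2,h_4), S(f_3,h_4), S(f_1,h_5), S(f_2,h_5), S(f_3,h_5), S(h_4,h_5)) all reduce to 0 modulo the current basis, so we have a Gröbner basis.
Inter-reduce: drop elements whose leading term is divisible by another's, tail-reduce, and make monic.
Reduced Gröbner basis: {x - 5, y - 4}.

Since the basis is lex-ordered, y - 4 is univariate in y. Its roots are {4}. Back-substituting each root into the other basis elements fixes the other coordinates.
  y = 4: the earlier basis element becomes x - 5 = 0, giving x = 5 — point (5, 4).
A lex Gröbner basis triangularizes the system, enabling back-substitution.

{(5, 4)}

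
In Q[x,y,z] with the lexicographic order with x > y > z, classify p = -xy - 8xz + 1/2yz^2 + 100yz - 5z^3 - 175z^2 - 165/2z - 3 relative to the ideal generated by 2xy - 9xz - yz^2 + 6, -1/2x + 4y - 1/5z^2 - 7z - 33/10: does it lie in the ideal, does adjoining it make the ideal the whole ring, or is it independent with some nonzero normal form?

-xy - 8xz + 1/2yz^2 + 100yz - 5z^3 - 175z^2 - 165/2z - 3 lies in I (it reduces to 0).

First compute the reduced Gröbner basis of I by Buchberger's algorithm.
f_1 = 2xy - 9xz - yz^2 + 6, LT = xy.
f_2 = -1/2x + 4y - 1/5z^2 - 7z - 33/10, LT = x.

S(f_1,f_2): lcm = xy. S = -9/2xz + 8y^2 - 9/10yz^2 - 14yz - 33/5y + 3.
  leading term xz: subtract (9z)·f_2 from -9/2xz + 8y^2 - 9/10yz^2 - 14yz - 33/5y + 3 → 8y^2 - 9/10yz^2 - 50yz - 33/5y + 9/5z^3 + 63z^2 + 297/10z + 3
  leading term y^2: no divisor's leading term divides it; move 8y^2 to the remainder.
  leading term yz^2: no divisor's leading term divides it; move -9/10yz^2 to the remainder.
  leading term yz: no divisor's leading term divides it; move -50yz to the remainder.
  leading term y: no divisor's leading term divides it; move -33/5y to the remainder.
  leading term z^3: no divisor's leading term divides it; move 9/5z^3 to the remainder.
  leading term z^2: no divisor's leading term divides it; move 63z^2 to the remainder.
  leading term z: no divisor's leading term divides it; move 297/10z to the remainder.
  leading term 1: no divisor's leading term divides it; move 3 to the remainder.
  remainder 8y^2 - 9/10yz^2 - 50yz - 33/5y + 9/5z^3 + 63z^2 + 297/10z + 3 ≠ 0; add h_3 = 8y^2 - 9/10yz^2 - 50yz - 33/5y + 9/5z^3 + 63z^2 + 297/10z + 3 to the basis.

The other S-polynomials (S(f_1,h_3), S(f_2,h_3)) all reduce to 0 modulo the current basis, so we have a Gröbner basis.
Inter-reduce: drop elements whose leading term is divisible by another's, tail-reduce, and make monic.
Reduced Gröbner basis: {x - 8y + 2/5z^2 + 14z + 33/5, y^2 - 9/80yz^2 - 25/4yz - 33/40y + 9/40z^3 + 63/8z^2 + 297/80z + 3/8}.
Label its elements g_1 = x - 8y + 2/5z^2 + 14z + 33/5, g_2 = y^2 - 9/80yz^2 - 25/4yz - 33/40y + 9/40z^3 + 63/8z^2 + 297/80z + 3/8.

Reduce p = -xy - 8xz + 1/2yz^2 + 100yz - 5z^3 - 175z^2 - 165/2z - 3 modulo G:
  leading term xy: subtract (-y)·g_1 from -xy - 8xz + 1/2yz^2 + 100yz - 5z^3 - 175z^2 - 165/2z - 3 → -8xz - 8y^2 + 9/10yz^2 + 114yz + 33/5y - 5z^3 - 175z^2 - 165/2z - 3
  leading term xz: subtract (-8z)·g_1 from -8xz - 8y^2 + 9/10yz^2 + 114yz + 33/5y - 5z^3 - 175z^2 - 165/2z - 3 → -8y^2 + 9/10yz^2 + 50yz + 33/5y - 9/5z^3 - 63z^2 - 297/10z - 3
  leading term y^2: subtract (-8)·g_2 from -8y^2 + 9/10yz^2 + 50yz + 33/5y - 9/5z^3 - 63z^2 - 297/10z - 3 → 0
  normal form = 0.
Since the normal form is 0, p ∈ I.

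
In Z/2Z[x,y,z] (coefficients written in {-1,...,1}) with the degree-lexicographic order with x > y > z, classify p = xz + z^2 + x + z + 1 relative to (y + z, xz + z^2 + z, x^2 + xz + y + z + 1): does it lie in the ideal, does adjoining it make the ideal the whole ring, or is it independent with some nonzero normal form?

First compute the reduced Gröbner basis of I by Buchberger's algorithm.
f_1 = y + z, LT = y.
f_2 = xz + z^2 + z, LT = xz.
f_3 = x^2 + xz + y + z + 1, LT = x^2.

S(f_2,f_3): lcm = x^2z. S = xz + yz + z^2 + z.
  leading term xz: subtract (1)·f_2 from xz + yz + z^2 + z → yz
  leading term yz: subtract (z)·f_1 from yz → z^2
  leading term z^2: no divisor's leading term divides it; move z^2 to the remainder.
  remainder z^2 ≠ 0; add h_4 = z^2 to the basis.

The other S-polynomials (S(f_1,f_2), S(f_1,f_3), S(f_1,h_4), S(f_2,h_4), S(f_3,h_4)) all reduce to 0 modulo the current basis, so we have a Gröbner basis.
Inter-reduce: drop elements whose leading term is divisible by another's, tail-reduce, and make monic.
Reduced Gröbner basis: {x^2 + z + 1, xz + z, z^2, y + z}.
Label its elements g_1 = x^2 + z + 1, g_2 = xz + z, g_3 = z^2, g_4 = y + z.

Reduce p = xz + z^2 + x + z + 1 modulo G:
  leading term xz: subtract (1)·g_2 from xz + z^2 + x + z + 1 → z^2 + x + 1
  leading term z^2: subtract (1)·g_3 from z^2 + x + 1 → x + 1
  leading term x: no divisor's leading term divides it; move x to the remainder.
  leading term 1: no divisor's leading term divides it; move 1 to the remainder.
  normal form = x + 1.
The normal form is nonzero, so p ∉ I. Since p minus its normal form lies in I, I + (p) = I + (r) where r = x + 1; decide whether this ideal is the whole ring.
Run Buchberger on G together with r (pairs among the g_i already reduce to 0 since G is a Gröbner basis):
g_1 = x^2 + z + 1, LT = x^2.
g_2 = xz + z, LT = xz.
g_3 = z^2, LT = z^2.
g_4 = y + z, LT = y.
r = x + 1, LT = x.

S(g_1,r): lcm = x^2. S = x + z + 1.
  leading term x: subtract (1)·r from x + z + 1 → z
  leading term z: no divisor's leading term divides it; move z to the remainder.
  remainder z ≠ 0; add m_6 = z to the basis.

The other S-polynomials (S(g_1,g_2), S(g_1,g_3), S(g_1,g_4), S(g_2,g_3), S(g_2,g_4), S(g_2,r), S(g_3,g_4), S(g_3,r), S(g_4,r), S(g_1,m_6), S(g_2,m_6), S(g_3,m_6), S(g_4,m_6), S(r,m_6)) all reduce to 0 modulo the current basis, so we have a Gröbner basis.
Inter-reduce: drop elements whose leading term is divisible by another's, tail-reduce, and make monic.
Reduced Gröbner basis: {x + 1, y, z}.
The reduced Gröbner basis of I + (p) is {x + 1, y, z} ≠ {1}, a proper ideal, so the enlarged system stays consistent: p is independent of I, with normal form x + 1.

xz + z^2 + x + z + 1 is independent of I; its normal form modulo I is x + 1.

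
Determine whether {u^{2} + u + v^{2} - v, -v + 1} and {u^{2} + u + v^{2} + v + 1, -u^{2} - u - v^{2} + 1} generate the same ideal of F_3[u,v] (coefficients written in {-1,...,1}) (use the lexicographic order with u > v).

Since reduced Gröbner bases are canonical representatives of ideals under a given ordering, it suffices to compute and compare them.
Buchberger on the first generating set:
f_1 = u^{2} + u + v^{2} - v, LT = u^{2}.
f_2 = -v + 1, LT = v.

The S-polynomials (S(f_1,f_2)) all reduce to 0 modulo the current basis, so we have a Gröbner basis.
Inter-reduce: drop elements whose leading term is divisible by another's, tail-reduce, and make monic.
Reduced Gröbner basis: {u^{2} + u, v - 1}.

Buchberger on the second generating set:
h_1 = u^{2} + u + v^{2} + v + 1, LT = u^{2}.
h_2 = -u^{2} - u - v^{2} + 1, LT = u^{2}.

S(h_1,h_2): lcm = u^{2}. S = v - 1.
  leading term v: no divisor's leading term divides it; move v to the remainder.
  leading term 1: no divisor's leading term divides it; move -1 to the remainder.
  remainder v - 1 ≠ 0; add k_3 = v - 1 to the basis.

The other S-polynomials (S(h_1,k_3), S(h_2,k_3)) all reduce to 0 modulo the current basis, so we have a Gröbner basis.
Inter-reduce: drop elements whose leading term is divisible by another's, tail-reduce, and make monic.
Reduced Gröbner basis: {u^{2} + u, v - 1}.

The two bases agree; hence the ideals are identical.

Yes, the ideals are equal.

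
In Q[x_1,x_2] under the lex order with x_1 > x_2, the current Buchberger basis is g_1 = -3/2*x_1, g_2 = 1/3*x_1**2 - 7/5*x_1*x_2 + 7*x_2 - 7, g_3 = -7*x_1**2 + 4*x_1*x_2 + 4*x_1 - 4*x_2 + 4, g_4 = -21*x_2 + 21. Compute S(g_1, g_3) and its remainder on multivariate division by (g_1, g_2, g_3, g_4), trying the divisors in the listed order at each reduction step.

S(g_1, g_3) = 4/7*x_1*x_2 + 4/7*x_1 - 4/7*x_2 + 4/7; remainder on division = 0.

lcm(LM(g_1), LM(g_3)) = x_1**2.
S = (lcm/LT(g_1))·g_1 − (lcm/LT(g_3))·g_3 = 4/7*x_1*x_2 + 4/7*x_1 - 4/7*x_2 + 4/7.
Reduce S modulo (g_1, g_2, g_3, g_4) in that order:
  leading term x_1*x_2: subtract (-8/21*x_2)·g_1 from 4/7*x_1*x_2 + 4/7*x_1 - 4/7*x_2 + 4/7 → 4/7*x_1 - 4/7*x_2 + 4/7
  leading term x_1: subtract (-8/21)·g_1 from 4/7*x_1 - 4/7*x_2 + 4/7 → -4/7*x_2 + 4/7
  leading term x_2: subtract (4/147)·g_4 from -4/7*x_2 + 4/7 → 0
The remainder is 0, so this S-polynomial contributes no new basis element.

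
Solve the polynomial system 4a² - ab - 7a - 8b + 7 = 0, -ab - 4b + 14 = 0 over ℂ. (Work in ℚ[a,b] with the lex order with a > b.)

Compute a lex Gröbner basis by Buchberger's algorithm.
f_1 = 4a² - ab - 7a - 8b + 7, LT = a².
f_2 = -ab - 4b + 14, LT = ab.

S(f_1,f_2): lcm = a²b. S = -¼ab² - 23/4ab + 14a - 2b² + 7/4b.
  leading term ab²: subtract (¼b)·f_2 from -¼ab² - 23/4ab + 14a - 2b² + 7/4b → -23/4ab + 14a - b² - 7/4b
  leading term ab: subtract (23/4)·f_2 from -23/4ab + 14a - b² - 7/4b → 14a - b² + 85/4b - 161/2
  leading term a: no divisor's leading term divides it; move 14a to the remainder.
  leading term b²: no divisor's leading term divides it; move -b² to the remainder.
  leading term b: no divisor's leading term divides it; move 85/4b to the remainder.
  leading term 1: no divisor's leading term divides it; move -161/2 to the remainder.
  remainder 14a - b² + 85/4b - 161/2 ≠ 0; add h_3 = 14a - b² + 85/4b - 161/2 to the basis.

S(f_2,h_3): lcm = ab. S = 1/14b³ - 85/56b² + 39/4b - 14.
  leading term b³: no divisor's leading term divides it; move 1/14b³ to the remainder.
  leading term b²: no divisor's leading term divides it; move -85/56b² to the remainder.
  leading term b: no divisor's leading term divides it; move 39/4b to the remainder.
  leading term 1: no divisor's leading term divides it; move -14 to the remainder.
  remainder 1/14b³ - 85/56b² + 39/4b - 14 ≠ 0; add h_4 = 1/14b³ - 85/56b² + 39/4b - 14 to the basis.

The other S-polynomials (S(f_1,h_3), S(f_1,h_4), S(f_2,h_4), S(h_3,h_4)) all reduce to 0 modulo the current basis, so we have a Gröbner basis.
Inter-reduce: drop elements whose leading term is divisible by another's, tail-reduce, and make monic.
Reduced Gröbner basis: {a - 1/14b² + 85/56b - 23/4, b³ - 85/4b² + 273/2b - 196}.

The lex basis is triangular: the last element involves only b. Solving b³ - 85/4b² + 273/2b - 196 = 0 gives b ∈ {2, 77/8 - 7*sqrt(7)*I/8, 77/8 + 7*sqrt(7)*I/8}; substituting each value into the earlier elements determines the remaining variables.
  b = 2: the earlier basis element becomes a - 3 = 0, giving a = 3 — point (3, 2).
  b = 77/8 - 7*sqrt(7)*I/8: the earlier basis element becomes a + 21/8 - sqrt(7)*I/8 = 0, giving a = -21/8 + sqrt(7)*I/8 — point (-21/8 + sqrt(7)*I/8, 77/8 - 7*sqrt(7)*I/8).
  b = 77/8 + 7*sqrt(7)*I/8: the earlier basis element becomes a + 21/8 + sqrt(7)*I/8 = 0, giving a = -21/8 - sqrt(7)*I/8 — point (-21/8 - sqrt(7)*I/8, 77/8 + 7*sqrt(7)*I/8).
Each listed point satisfies every original equation (direct substitution).

{(3, 2), (-21/8 + sqrt(7)*I/8, 77/8 - 7*sqrt(7)*I/8), (-21/8 - sqrt(7)*I/8, 77/8 + 7*sqrt(7)*I/8)}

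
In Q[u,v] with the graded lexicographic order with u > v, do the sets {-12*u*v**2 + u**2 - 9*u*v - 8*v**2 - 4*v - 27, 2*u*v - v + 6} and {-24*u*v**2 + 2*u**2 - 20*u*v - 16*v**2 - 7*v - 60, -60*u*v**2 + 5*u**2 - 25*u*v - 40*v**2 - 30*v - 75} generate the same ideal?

Equality of ideals is decidable: compute both reduced Gröbner bases (unique for the ordering) and check whether they agree.
Buchberger on the first generating set:
f_1 = -12*u*v**2 + u**2 - 9*u*v - 8*v**2 - 4*v - 27, LT = u*v**2.
f_2 = 2*u*v - v + 6, LT = u*v.

S(f_1,f_2): lcm = u*v**2. S = -1/12*u**2 + 3/4*u*v + 7/6*v**2 - 8/3*v + 9/4.
  leading term u**2: no divisor's leading term divides it; move -1/12*u**2 to the remainder.
  leading term u*v: subtract (3/8)·f_2 from 3/4*u*v + 7/6*v**2 - 8/3*v + 9/4 → 7/6*v**2 - 55/24*v
  leading term v**2: no divisor's leading term divides it; move 7/6*v**2 to the remainder.
  leading term v: no divisor's leading term divides it; move -55/24*v to the remainder.
  remainder -1/12*u**2 + 7/6*v**2 - 55/24*v ≠ 0; add g_3 = -1/12*u**2 + 7/6*v**2 - 55/24*v to the basis.

S(f_1,g_3): lcm = u**2*v**2. S = 14*v**4 - 1/12*u**3 + 3/4*u**2*v + 2/3*u*v**2 - 55/2*v**3 + 1/3*u*v + 9/4*u.
  leading term v**4: no divisor's leading term divides it; move 14*v**4 to the remainder.
  leading term u**3: subtract (u)·g_3 from -1/12*u**3 + 3/4*u**2*v + 2/3*u*v**2 - 55/2*v**3 + 1/3*u*v + 9/4*u → 3/4*u**2*v - 1/2*u*v**2 - 55/2*v**3 + 21/8*u*v + 9/4*u
  leading term u**2*v: subtract (3/8*u)·f_2 from 3/4*u**2*v - 1/2*u*v**2 - 55/2*v**3 + 21/8*u*v + 9/4*u → -1/2*u*v**2 - 55/2*v**3 + 3*u*v
  leading term u*v**2: subtract (1/24)·f_1 from -1/2*u*v**2 - 55/2*v**3 + 3*u*v → -55/2*v**3 - 1/24*u**2 + 27/8*u*v + 1/3*v**2 + 1/6*v + 9/8
  leading term v**3: no divisor's leading term divides it; move -55/2*v**3 to the remainder.
  leading term u**2: subtract (1/2)·g_3 from -1/24*u**2 + 27/8*u*v + 1/3*v**2 + 1/6*v + 9/8 → 27/8*u*v - 1/4*v**2 + 21/16*v + 9/8
  leading term u*v: subtract (27/16)·f_2 from 27/8*u*v - 1/4*v**2 + 21/16*v + 9/8 → -1/4*v**2 + 3*v - 9
  leading term v**2: no divisor's leading term divides it; move -1/4*v**2 to the remainder.
  leading term v: no divisor's leading term divides it; move 3*v to the remainder.
  leading term 1: no divisor's leading term divides it; move -9 to the remainder.
  remainder 14*v**4 - 55/2*v**3 - 1/4*v**2 + 3*v - 9 ≠ 0; add g_4 = 14*v**4 - 55/2*v**3 - 1/4*v**2 + 3*v - 9 to the basis.

S(f_2,g_3): lcm = u**2*v. S = 14*v**3 - 1/2*u*v - 55/2*v**2 + 3*u.
  leading term v**3: no divisor's leading term divides it; move 14*v**3 to the remainder.
  leading term u*v: subtract (-1/4)·f_2 from -1/2*u*v - 55/2*v**2 + 3*u → -55/2*v**2 + 3*u - 1/4*v + 3/2
  leading term v**2: no divisor's leading term divides it; move -55/2*v**2 to the remainder.
  leading term u: no divisor's leading term divides it; move 3*u to the remainder.
  leading term v: no divisor's leading term divides it; move -1/4*v to the remainder.
  leading term 1: no divisor's leading term divides it; move 3/2 to the remainder.
  remainder 14*v**3 - 55/2*v**2 + 3*u - 1/4*v + 3/2 ≠ 0; add g_5 = 14*v**3 - 55/2*v**2 + 3*u - 1/4*v + 3/2 to the basis.

The other S-polynomials (S(f_1,g_4), S(f_2,g_4), S(g_3,g_4), S(f_1,g_5), S(f_2,g_5), S(g_3,g_5), S(g_4,g_5)) all reduce to 0 modulo the current basis, so we have a Gröbner basis.
Inter-reduce: drop elements whose leading term is divisible by another's, tail-reduce, and make monic.
Reduced Gröbner basis: {v**3 - 55/28*v**2 + 3/14*u - 1/56*v + 3/28, u**2 - 14*v**2 + 55/2*v, u*v - 1/2*v + 3}.

Buchberger on the second generating set:
h_1 = -24*u*v**2 + 2*u**2 - 20*u*v - 16*v**2 - 7*v - 60, LT = u*v**2.
h_2 = -60*u*v**2 + 5*u**2 - 25*u*v - 40*v**2 - 30*v - 75, LT = u*v**2.

S(h_1,h_2): lcm = u*v**2. S = 5/12*u*v - 5/24*v + 5/4.
  leading term u*v: no divisor's leading term divides it; move 5/12*u*v to the remainder.
  leading term v: no divisor's leading term divides it; move -5/24*v to the remainder.
  leading term 1: no divisor's leading term divides it; move 5/4 to the remainder.
  remainder 5/12*u*v - 5/24*v + 5/4 ≠ 0; add k_3 = 5/12*u*v - 5/24*v + 5/4 to the basis.

S(h_1,k_3): lcm = u*v**2. S = -1/12*u**2 + 5/6*u*v + 7/6*v**2 - 65/24*v + 5/2.
  leading term u**2: no divisor's leading term divides it; move -1/12*u**2 to the remainder.
  leading term u*v: subtract (2)·k_3 from 5/6*u*v + 7/6*v**2 - 65/24*v + 5/2 → 7/6*v**2 - 55/24*v
  leading term v**2: no divisor's leading term divides it; move 7/6*v**2 to the remainder.
  leading term v: no divisor's leading term divides it; move -55/24*v to the remainder.
  remainder -1/12*u**2 + 7/6*v**2 - 55/24*v ≠ 0; add k_4 = -1/12*u**2 + 7/6*v**2 - 55/24*v to the basis.

S(h_1,k_4): lcm = u**2*v**2. S = 14*v**4 - 1/12*u**3 + 5/6*u**2*v + 2/3*u*v**2 - 55/2*v**3 + 7/24*u*v + 5/2*u.
  leading term v**4: no divisor's leading term divides it; move 14*v**4 to the remainder.
  leading term u**3: subtract (u)·k_4 from -1/12*u**3 + 5/6*u**2*v + 2/3*u*v**2 - 55/2*v**3 + 7/24*u*v + 5/2*u → 5/6*u**2*v - 1/2*u*v**2 - 55/2*v**3 + 31/12*u*v + 5/2*u
  leading term u**2*v: subtract (2*u)·k_3 from 5/6*u**2*v - 1/2*u*v**2 - 55/2*v**3 + 31/12*u*v + 5/2*u → -1/2*u*v**2 - 55/2*v**3 + 3*u*v
  leading term u*v**2: subtract (1/48)·h_1 from -1/2*u*v**2 - 55/2*v**3 + 3*u*v → -55/2*v**3 - 1/24*u**2 + 41/12*u*v + 1/3*v**2 + 7/48*v + 5/4
  leading term v**3: no divisor's leading term divides it; move -55/2*v**3 to the remainder.
  leading term u**2: subtract (1/2)·k_4 from -1/24*u**2 + 41/12*u*v + 1/3*v**2 + 7/48*v + 5/4 → 41/12*u*v - 1/4*v**2 + 31/24*v + 5/4
  leading term u*v: subtract (41/5)·k_3 from 41/12*u*v - 1/4*v**2 + 31/24*v + 5/4 → -1/4*v**2 + 3*v - 9
  leading term v**2: no divisor's leading term divides it; move -1/4*v**2 to the remainder.
  leading term v: no divisor's leading term divides it; move 3*v to the remainder.
  leading term 1: no divisor's leading term divides it; move -9 to the remainder.
  remainder 14*v**4 - 55/2*v**3 - 1/4*v**2 + 3*v - 9 ≠ 0; add k_5 = 14*v**4 - 55/2*v**3 - 1/4*v**2 + 3*v - 9 to the basis.

S(k_3,k_4): lcm = u**2*v. S = 14*v**3 - 1/2*u*v - 55/2*v**2 + 3*u.
  leading term v**3: no divisor's leading term divides it; move 14*v**3 to the remainder.
  leading term u*v: subtract (-6/5)·k_3 from -1/2*u*v - 55/2*v**2 + 3*u → -55/2*v**2 + 3*u - 1/4*v + 3/2
  leading term v**2: no divisor's leading term divides it; move -55/2*v**2 to the remainder.
  leading term u: no divisor's leading term divides it; move 3*u to the remainder.
  leading term v: no divisor's leading term divides it; move -1/4*v to the remainder.
  leading term 1: no divisor's leading term divides it; move 3/2 to the remainder.
  remainder 14*v**3 - 55/2*v**2 + 3*u - 1/4*v + 3/2 ≠ 0; add k_6 = 14*v**3 - 55/2*v**2 + 3*u - 1/4*v + 3/2 to the basis.

The other S-polynomials (S(h_2,k_3), S(h_2,k_4), S(h_1,k_5), S(h_2,k_5), S(k_3,k_5), S(k_4,k_5), S(h_1,k_6), S(h_2,k_6), S(k_3,k_6), S(k_4,k_6), S(k_5,k_6)) all reduce to 0 modulo the current basis, so we have a Gröbner basis.
Inter-reduce: drop elements whose leading term is divisible by another's, tail-reduce, and make monic.
Reduced Gröbner basis: {v**3 - 55/28*v**2 + 3/14*u - 1/56*v + 3/28, u**2 - 14*v**2 + 55/2*v, u*v - 1/2*v + 3}.

These coincide, so the ideals are equal.

Yes, the ideals are equal.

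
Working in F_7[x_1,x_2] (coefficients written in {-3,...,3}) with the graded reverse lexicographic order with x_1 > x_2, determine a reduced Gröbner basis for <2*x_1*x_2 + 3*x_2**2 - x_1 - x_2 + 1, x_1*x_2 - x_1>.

f_1 = 2*x_1*x_2 + 3*x_2**2 - x_1 - x_2 + 1, LT = x_1*x_2.
f_2 = x_1*x_2 - x_1, LT = x_1*x_2.

S(f_1,f_2): lcm = x_1*x_2. S = -2*x_2**2 - 3*x_1 + 3*x_2 - 3.
  leading term x_2**2: no divisor's leading term divides it; move -2*x_2**2 to the remainder.
  leading term x_1: no divisor's leading term divides it; move -3*x_1 to the remainder.
  leading term x_2: no divisor's leading term divides it; move 3*x_2 to the remainder.
  leading term 1: no divisor's leading term divides it; move -3 to the remainder.
  remainder -2*x_2**2 - 3*x_1 + 3*x_2 - 3 ≠ 0; add g_3 = -2*x_2**2 - 3*x_1 + 3*x_2 - 3 to the basis.

S(f_1,g_3): lcm = x_1*x_2**2. S = -2*x_2**3 + 2*x_1**2 + x_1*x_2 + 3*x_2**2 + 2*x_1 - 3*x_2.
  leading term x_2**3: subtract (x_2)·g_3 from -2*x_2**3 + 2*x_1**2 + x_1*x_2 + 3*x_2**2 + 2*x_1 - 3*x_2 → 2*x_1**2 - 3*x_1*x_2 + 2*x_1
  leading term x_1**2: no divisor's leading term divides it; move 2*x_1**2 to the remainder.
  leading term x_1*x_2: subtract (2)·f_1 from -3*x_1*x_2 + 2*x_1 → x_2**2 - 3*x_1 + 2*x_2 - 2
  leading term x_2**2: subtract (3)·g_3 from x_2**2 - 3*x_1 + 2*x_2 - 2 → -x_1
  leading term x_1: no divisor's leading term divides it; move -x_1 to the remainder.
  remainder 2*x_1**2 - x_1 ≠ 0; add g_4 = 2*x_1**2 - x_1 to the basis.

The other S-polynomials (S(f_2,g_3), S(f_1,g_4), S(f_2,g_4), S(g_3,g_4)) all reduce to 0 modulo the current basis, so we have a Gröbner basis.
Inter-reduce: drop elements whose leading term is divisible by another's, tail-reduce, and make monic.

G = {x_1**2 + 3*x_1, x_1*x_2 - x_1, x_2**2 - 2*x_1 + 2*x_2 - 2}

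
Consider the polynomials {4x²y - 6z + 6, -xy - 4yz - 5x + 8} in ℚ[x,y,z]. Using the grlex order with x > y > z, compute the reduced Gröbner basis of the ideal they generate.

f_1 = 4x²y - 6z + 6, LT = x²y.
f_2 = -xy - 4yz - 5x + 8, LT = xy.

S(f_1,f_2): lcm = x²y. S = -4xyz - 5x² + 8x - 3/2z + 3/2.
  reduce S modulo (f_1, f_2):
  remainder 16yz² - 5x² + 20xz + 8x - 67/2z + 3/2 ≠ 0; add g_3 = 16yz² - 5x² + 20xz + 8x - 67/2z + 3/2 to the basis.

S(f_1,g_3): lcm = x²yz². S = 5/16x⁴ - 5/4x³z - ½x³ + 67/32x²z - 3/2z³ - 3/32x² + 3/2z².
  reduce S modulo (f_1, f_2, g_3):
  remainder 5/16x⁴ - 5/4x³z - ½x³ + 67/32x²z - 3/2z³ - 3/32x² + 3/2z² ≠ 0; add g_4 = 5/16x⁴ - 5/4x³z - ½x³ + 67/32x²z - 3/2z³ - 3/32x² + 3/2z² to the basis.

S(f_2,g_3): lcm = xyz². S = 4yz³ + 5/16x³ - 5/4x²z + 5xz² - ½x² + 67/32xz - 8z² - 3/32x.
  reduce S modulo (f_1, f_2, g_3, g_4):
  remainder 5/16x³ - ½x² + 3/32xz + ⅜z² - 3/32x - ⅜z ≠ 0; add g_5 = 5/16x³ - ½x² + 3/32xz + ⅜z² - 3/32x - ⅜z to the basis.

The other S-polynomials (S(f_1,g_4), S(f_2,g_4), S(g_3,g_4), S(f_1,g_5), S(f_2,g_5), S(g_3,g_5), S(g_4,g_5)) all reduce to 0 modulo the current basis, so we have a Gröbner basis.
Inter-reduce: drop elements whose leading term is divisible by another's, tail-reduce, and make monic.

G = {x³ - 8/5x² + 3/10xz + 6/5z² - 3/10x - 6/5z, yz² - 5/16x² + 5/4xz + ½x - 67/32z + 3/32, xy + 4yz + 5x - 8}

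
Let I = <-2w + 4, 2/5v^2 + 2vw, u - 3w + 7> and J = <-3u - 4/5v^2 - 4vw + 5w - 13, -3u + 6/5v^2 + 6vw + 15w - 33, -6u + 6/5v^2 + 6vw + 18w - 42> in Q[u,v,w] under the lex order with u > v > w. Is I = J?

For a fixed monomial order, each ideal has a unique reduced Gröbner basis; comparing bases decides equality.
Buchberger on the first generating set:
f_1 = -2w + 4, LT = w.
f_2 = 2/5v^2 + 2vw, LT = v^2.
f_3 = u - 3w + 7, LT = u.

The S-polynomials (S(f_1,f_2), S(f_1,f_3), S(f_2,f_3)) all reduce to 0 modulo the current basis, so we have a Gröbner basis.
Inter-reduce: drop elements whose leading term is divisible by another's, tail-reduce, and make monic.
Reduced Gröbner basis: {u + 1, v^2 + 10v, w - 2}.

Buchberger on the second generating set:
h_1 = -3u - 4/5v^2 - 4vw + 5w - 13, LT = u.
h_2 = -3u + 6/5v^2 + 6vw + 15w - 33, LT = u.
h_3 = -6u + 6/5v^2 + 6vw + 18w - 42, LT = u.

S(h_1,h_2): lcm = u. S = 2/3v^2 + 10/3vw + 10/3w - 20/3.
  reduce S modulo (h_1, h_2, h_3):
  remainder 2/3v^2 + 10/3vw + 10/3w - 20/3 ≠ 0; add k_4 = 2/3v^2 + 10/3vw + 10/3w - 20/3 to the basis.

S(h_1,h_3): lcm = u. S = 7/15v^2 + 7/3vw + 4/3w - 8/3.
  reduce S modulo (h_1, h_2, h_3, k_4):
  remainder -w + 2 ≠ 0; add k_5 = -w + 2 to the basis.

The other S-polynomials (S(h_2,h_3), S(h_1,k_4), S(h_2,k_4), S(h_3,k_4), S(h_1,k_5), S(h_2,k_5), S(h_3,k_5), S(k_4,k_5)) all reduce to 0 modulo the current basis, so we have a Gröbner basis.
Inter-reduce: drop elements whose leading term is divisible by another's, tail-reduce, and make monic.
Reduced Gröbner basis: {u + 1, v^2 + 10v, w - 2}.

The two bases agree; hence the ideals are identical.

Yes, the ideals are equal.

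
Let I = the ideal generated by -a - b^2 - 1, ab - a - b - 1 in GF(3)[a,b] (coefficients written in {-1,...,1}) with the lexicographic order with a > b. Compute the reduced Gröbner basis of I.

f_1 = -a - b^2 - 1, LT = a.
f_2 = ab - a - b - 1, LT = ab.

S(f_1,f_2): lcm = ab. S = a + b^3 - b + 1.
  leading term a: subtract (-1)·f_1 from a + b^3 - b + 1 → b^3 - b^2 - b
  leading term b^3: no divisor's leading term divides it; move b^3 to the remainder.
  leading term b^2: no divisor's leading term divides it; move -b^2 to the remainder.
  leading term b: no divisor's leading term divides it; move -b to the remainder.
  remainder b^3 - b^2 - b ≠ 0; add g_3 = b^3 - b^2 - b to the basis.

S(f_1,g_3): leading monomials are coprime, so the S-polynomial reduces to 0 (Buchberger's first criterion).
S(f_2,g_3): lcm = ab^3. S = ab - b^3 - b^2.
  leading term ab: subtract (-b)·f_1 from ab - b^3 - b^2 → b^3 - b^2 - b
  leading term b^3: subtract (1)·g_3 from b^3 - b^2 - b → 0
  remainder 0.

Every S-polynomial of the final basis reduces to 0, so we have a Gröbner basis.
Inter-reduce: drop elements whose leading term is divisible by another's, tail-reduce, and make monic.

G = {a + b^2 + 1, b^3 - b^2 - b}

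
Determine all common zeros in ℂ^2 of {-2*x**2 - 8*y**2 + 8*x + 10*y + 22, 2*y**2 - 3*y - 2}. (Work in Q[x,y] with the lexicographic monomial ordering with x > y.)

Compute a lex Gröbner basis by Buchberger's algorithm.
f_1 = -2*x**2 + 8*x - 8*y**2 + 10*y + 22, LT = x**2.
f_2 = 2*y**2 - 3*y - 2, LT = y**2.

S(f_1,f_2): leading monomials are coprime, so the S-polynomial reduces to 0 (Buchberger's first criterion).
Every S-polynomial of the final basis reduces to 0, so we have a Gröbner basis.
Inter-reduce: drop elements whose leading term is divisible by another's, tail-reduce, and make monic.
Reduced Gröbner basis: {x**2 - 4*x + y - 7, y**2 - 3/2*y - 1}.

A lex Gröbner basis eliminates variables successively. Here y**2 - 3/2*y - 1 depends only on y, with roots {-1/2, 2}; lifting each root through the earlier basis elements recovers the full solutions.
  y = -1/2: the earlier basis element becomes x**2 - 4*x - 15/2 = 0, giving x = 2 - sqrt(46)/2, 2 + sqrt(46)/2 — points (2 - sqrt(46)/2, -1/2), (2 + sqrt(46)/2, -1/2).
  y = 2: the earlier basis element becomes x**2 - 4*x - 5 = 0, giving x = -1, 5 — points (-1, 2), (5, 2).

{(2 - sqrt(46)/2, -1/2), (2 + sqrt(46)/2, -1/2), (-1, 2), (5, 2)}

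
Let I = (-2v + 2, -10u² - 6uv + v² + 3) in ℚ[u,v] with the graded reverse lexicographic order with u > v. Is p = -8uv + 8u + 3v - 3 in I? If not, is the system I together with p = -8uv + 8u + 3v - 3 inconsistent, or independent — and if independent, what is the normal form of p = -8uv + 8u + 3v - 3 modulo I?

-8uv + 8u + 3v - 3 lies in I (it reduces to 0).

First compute the reduced Gröbner basis of I by Buchberger's algorithm.
f_1 = -2v + 2, LT = v.
f_2 = -10u² - 6uv + v² + 3, LT = u².

The S-polynomials (S(f_1,f_2)) all reduce to 0 modulo the current basis, so we have a Gröbner basis.
Inter-reduce: drop elements whose leading term is divisible by another's, tail-reduce, and make monic.
Reduced Gröbner basis: {u² + ⅗u - ⅖, v - 1}.
Label its elements g_1 = u² + ⅗u - ⅖, g_2 = v - 1.

Reduce p = -8uv + 8u + 3v - 3 modulo G:
  leading term uv: subtract (-8u)·g_2 from -8uv + 8u + 3v - 3 → 3v - 3
  leading term v: subtract (3)·g_2 from 3v - 3 → 0
  normal form = 0.
Since the normal form is 0, p ∈ I.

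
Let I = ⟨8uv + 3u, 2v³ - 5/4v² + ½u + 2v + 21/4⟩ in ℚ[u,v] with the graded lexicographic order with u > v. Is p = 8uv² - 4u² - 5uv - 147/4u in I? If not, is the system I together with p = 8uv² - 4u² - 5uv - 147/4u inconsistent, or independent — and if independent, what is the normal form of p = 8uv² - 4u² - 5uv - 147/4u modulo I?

First compute the reduced Gröbner basis of I by Buchberger's algorithm.
f_1 = 8uv + 3u, LT = uv.
f_2 = 2v³ - 5/4v² + ½u + 2v + 21/4, LT = v³.

S(f_1,f_2): lcm = uv³. S = uv² - ¼u² - uv - 21/8u.
  leading term uv²: subtract (⅛v)·f_1 from uv² - ¼u² - uv - 21/8u → -¼u² - 11/8uv - 21/8u
  leading term u²: no divisor's leading term divides it; move -¼u² to the remainder.
  leading term uv: subtract (-11/64)·f_1 from -11/8uv - 21/8u → -135/64u
  leading term u: no divisor's leading term divides it; move -135/64u to the remainder.
  remainder -¼u² - 135/64u ≠ 0; add h_3 = -¼u² - 135/64u to the basis.

The other S-polynomials (S(f_1,h_3), S(f_2,h_3)) all reduce to 0 modulo the current basis, so we have a Gröbner basis.
Inter-reduce: drop elements whose leading term is divisible by another's, tail-reduce, and make monic.
Reduced Gröbner basis: {v³ - ⅝v² + ¼u + v + 21/8, u² + 135/16u, uv + ⅜u}.
Label its elements g_1 = v³ - ⅝v² + ¼u + v + 21/8, g_2 = u² + 135/16u, g_3 = uv + ⅜u.

Reduce p = 8uv² - 4u² - 5uv - 147/4u modulo G:
  leading term uv²: subtract (8v)·g_3 from 8uv² - 4u² - 5uv - 147/4u → -4u² - 8uv - 147/4u
  leading term u²: subtract (-4)·g_2 from -4u² - 8uv - 147/4u → -8uv - 3u
  leading term uv: subtract (-8)·g_3 from -8uv - 3u → 0
  normal form = 0.
Since the normal form is 0, p ∈ I.

8uv² - 4u² - 5uv - 147/4u lies in I (it reduces to 0).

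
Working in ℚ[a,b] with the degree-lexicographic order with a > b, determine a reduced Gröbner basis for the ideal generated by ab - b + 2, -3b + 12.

f_1 = ab - b + 2, LT = ab.
f_2 = -3b + 12, LT = b.

S(f_1,f_2): lcm = ab. S = 4a - b + 2.
  reduce S modulo (f_1, f_2):
  remainder 4a - 2 ≠ 0; add g_3 = 4a - 2 to the basis.

The other S-polynomials (S(f_1,g_3), S(f_2,g_3)) all reduce to 0 modulo the current basis, so we have a Gröbner basis.
Inter-reduce: drop elements whose leading term is divisible by another's, tail-reduce, and make monic.

G = {a - ½, b - 4}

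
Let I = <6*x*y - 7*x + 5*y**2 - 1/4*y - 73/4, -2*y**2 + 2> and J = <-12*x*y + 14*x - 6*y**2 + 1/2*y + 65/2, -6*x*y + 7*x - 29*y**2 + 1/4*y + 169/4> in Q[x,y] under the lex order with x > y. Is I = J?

For a fixed monomial order, each ideal has a unique reduced Gröbner basis; comparing bases decides equality.
Buchberger on the first generating set:
f_1 = 6*x*y - 7*x + 5*y**2 - 1/4*y - 73/4, LT = x*y.
f_2 = -2*y**2 + 2, LT = y**2.

S(f_1,f_2): lcm = x*y**2. S = -7/6*x*y + x + 5/6*y**3 - 1/24*y**2 - 73/24*y.
  leading term x*y: subtract (-7/36)·f_1 from -7/6*x*y + x + 5/6*y**3 - 1/24*y**2 - 73/24*y → -13/36*x + 5/6*y**3 + 67/72*y**2 - 445/144*y - 511/144
  leading term x: no divisor's leading term divides it; move -13/36*x to the remainder.
  leading term y**3: subtract (-5/12*y)·f_2 from 5/6*y**3 + 67/72*y**2 - 445/144*y - 511/144 → 67/72*y**2 - 325/144*y - 511/144
  leading term y**2: subtract (-67/144)·f_2 from 67/72*y**2 - 325/144*y - 511/144 → -325/144*y - 377/144
  leading term y: no divisor's leading term divides it; move -325/144*y to the remainder.
  leading term 1: no divisor's leading term divides it; move -377/144 to the remainder.
  remainder -13/36*x - 325/144*y - 377/144 ≠ 0; add g_3 = -13/36*x - 325/144*y - 377/144 to the basis.

The other S-polynomials (S(f_1,g_3), S(f_2,g_3)) all reduce to 0 modulo the current basis, so we have a Gröbner basis.
Inter-reduce: drop elements whose leading term is divisible by another's, tail-reduce, and make monic.
Reduced Gröbner basis: {x + 25/4*y + 29/4, y**2 - 1}.

Buchberger on the second generating set:
h_1 = -12*x*y + 14*x - 6*y**2 + 1/2*y + 65/2, LT = x*y.
h_2 = -6*x*y + 7*x - 29*y**2 + 1/4*y + 169/4, LT = x*y.

S(h_1,h_2): lcm = x*y. S = -13/3*y**2 + 13/3.
  leading term y**2: no divisor's leading term divides it; move -13/3*y**2 to the remainder.
  leading term 1: no divisor's leading term divides it; move 13/3 to the remainder.
  remainder -13/3*y**2 + 13/3 ≠ 0; add k_3 = -13/3*y**2 + 13/3 to the basis.

S(h_1,k_3): lcm = x*y**2. S = -7/6*x*y + x + 1/2*y**3 - 1/24*y**2 - 65/24*y.
  leading term x*y: subtract (7/72)·h_1 from -7/6*x*y + x + 1/2*y**3 - 1/24*y**2 - 65/24*y → -13/36*x + 1/2*y**3 + 13/24*y**2 - 397/144*y - 455/144
  leading term x: no divisor's leading term divides it; move -13/36*x to the remainder.
  leading term y**3: subtract (-3/26*y)·k_3 from 1/2*y**3 + 13/24*y**2 - 397/144*y - 455/144 → 13/24*y**2 - 325/144*y - 455/144
  leading term y**2: subtract (-1/8)·k_3 from 13/24*y**2 - 325/144*y - 455/144 → -325/144*y - 377/144
  leading term y: no divisor's leading term divides it; move -325/144*y to the remainder.
  leading term 1: no divisor's leading term divides it; move -377/144 to the remainder.
  remainder -13/36*x - 325/144*y - 377/144 ≠ 0; add k_4 = -13/36*x - 325/144*y - 377/144 to the basis.

The other S-polynomials (S(h_2,k_3), S(h_1,k_4), S(h_2,k_4), S(k_3,k_4)) all reduce to 0 modulo the current basis, so we have a Gröbner basis.
Inter-reduce: drop elements whose leading term is divisible by another's, tail-reduce, and make monic.
Reduced Gröbner basis: {x + 25/4*y + 29/4, y**2 - 1}.

Same reduced basis, so the two generating sets span the same ideal.

Yes, the ideals are equal.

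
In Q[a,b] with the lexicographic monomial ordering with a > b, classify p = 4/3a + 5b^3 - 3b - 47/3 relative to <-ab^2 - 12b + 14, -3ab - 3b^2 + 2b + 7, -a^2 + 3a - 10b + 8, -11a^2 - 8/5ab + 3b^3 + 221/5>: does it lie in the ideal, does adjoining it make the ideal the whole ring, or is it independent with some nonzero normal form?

First compute the reduced Gröbner basis of I by Buchberger's algorithm.
f_1 = -ab^2 - 12b + 14, LT = ab^2.
f_2 = -3ab - 3b^2 + 2b + 7, LT = ab.
f_3 = -a^2 + 3a - 10b + 8, LT = a^2.
f_4 = -11a^2 - 8/5ab + 3b^3 + 221/5, LT = a^2.

S(f_1,f_2): lcm = ab^2. S = -b^3 + 2/3b^2 + 43/3b - 14.
  reduce S modulo (f_1, f_2, f_3, f_4):
  remainder -b^3 + 2/3b^2 + 43/3b - 14 ≠ 0; add h_5 = -b^3 + 2/3b^2 + 43/3b - 14 to the basis.

S(f_1,f_3): lcm = a^2b^2. S = 3ab^2 + 12ab - 14a - 10b^3 + 8b^2.
  reduce S modulo (f_1, f_2, f_3, f_4, h_5):
  remainder -14a - 32/3b^2 - 514/3b + 210 ≠ 0; add h_6 = -14a - 32/3b^2 - 514/3b + 210 to the basis.

S(f_1,f_4): lcm = a^2b^2. S = -8/55ab^3 + 12ab - 14a + 3/11b^5 + 221/55b^2.
  reduce S modulo (f_1, f_2, f_3, f_4, h_5, h_6):
  remainder 2923/495b^2 + 115097/495b - 7868/33 ≠ 0; add h_7 = 2923/495b^2 + 115097/495b - 7868/33 to the basis.

S(f_2,f_3): lcm = a^2b. S = ab^2 + 7/3ab - 7/3a - 10b^2 + 8b.
  reduce S modulo (f_1, f_2, f_3, f_4, h_5, h_6, h_7):
  remainder 11621120/26307b - 11621120/26307 ≠ 0; add h_8 = 11621120/26307b - 11621120/26307 to the basis.

The other S-polynomials (S(f_2,f_4), S(f_3,f_4), S(f_1,h_5), S(f_2,h_5), S(f_3,h_5), S(f_4,h_5), S(f_1,h_6), S(f_2,h_6), S(f_3,h_6), S(f_4,h_6), S(h_5,h_6), S(f_1,h_7), S(f_2,h_7), S(f_3,h_7), S(f_4,h_7), S(h_5,h_7), S(h_6,h_7), S(f_1,h_8), S(f_2,h_8), S(f_3,h_8), S(f_4,h_8), S(h_5,h_8), S(h_6,h_8), S(h_7,h_8)) all reduce to 0 modulo the current basis, so we have a Gröbner basis.
Inter-reduce: drop elements whose leading term is divisible by another's, tail-reduce, and make monic.
Reduced Gröbner basis: {a - 2, b - 1}.
Label its elements g_1 = a - 2, g_2 = b - 1.

Reduce p = 4/3a + 5b^3 - 3b - 47/3 modulo G:
  leading term a: subtract (4/3)·g_1 from 4/3a + 5b^3 - 3b - 47/3 → 5b^3 - 3b - 13
  leading term b^3: subtract (5b^2)·g_2 from 5b^3 - 3b - 13 → 5b^2 - 3b - 13
  leading term b^2: subtract (5b)·g_2 from 5b^2 - 3b - 13 → 2b - 13
  leading term b: subtract (2)·g_2 from 2b - 13 → -11
  leading term 1: no divisor's leading term divides it; move -11 to the remainder.
  normal form = -11.
The normal form is nonzero, so p ∉ I. Since p minus its normal form lies in I, I + (p) = I + (r) where r = -11; decide whether this ideal is the whole ring.
Here r = -11 is a nonzero constant, hence a unit: 1 ∈ I + (p), the Gröbner basis of I + (p) is {1}, and the enlarged system has no common solution — adjoining p is inconsistent.

Adjoining 4/3a + 5b^3 - 3b - 47/3 makes the ideal the whole ring: the system is inconsistent.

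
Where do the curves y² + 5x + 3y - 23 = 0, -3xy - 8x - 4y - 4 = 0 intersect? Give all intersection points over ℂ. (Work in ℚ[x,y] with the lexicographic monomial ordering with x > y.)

{(-1, 4), (14/9 - 2*sqrt(229)/9, -29/6 - sqrt(229)/6), (14/9 + 2*sqrt(229)/9, -29/6 + sqrt(229)/6)}

Compute a lex Gröbner basis by Buchberger's algorithm.
f_1 = 5x + y² + 3y - 23, LT = x.
f_2 = -3xy - 8x - 4y - 4, LT = xy.

S(f_1,f_2): lcm = xy. S = -8/3x + ⅕y³ + ⅗y² - 89/15y - 4/3.
  reduce S modulo (f_1, f_2):
  remainder ⅕y³ + 17/15y² - 13/3y - 68/5 ≠ 0; add h_3 = ⅕y³ + 17/15y² - 13/3y - 68/5 to the basis.

The other S-polynomials (S(f_1,h_3), S(f_2,h_3)) all reduce to 0 modulo the current basis, so we have a Gröbner basis.
Inter-reduce: drop elements whose leading term is divisible by another's, tail-reduce, and make monic.
Reduced Gröbner basis: {x + ⅕y² + ⅗y - 23/5, y³ + 17/3y² - 65/3y - 68}.

A lex Gröbner basis eliminates variables successively. Here y³ + 17/3y² - 65/3y - 68 depends only on y, with roots {4, -29/6 - sqrt(229)/6, -29/6 + sqrt(229)/6}; lifting each root through the earlier basis elements recovers the full solutions.
  y = 4: the earlier basis element becomes x + 1 = 0, giving x = -1 — point (-1, 4).
  y = -29/6 - sqrt(229)/6: the earlier basis element becomes x - 14/9 + 2*sqrt(229)/9 = 0, giving x = 14/9 - 2*sqrt(229)/9 — point (14/9 - 2*sqrt(229)/9, -29/6 - sqrt(229)/6).
  y = -29/6 + sqrt(229)/6: the earlier basis element becomes x - 2*sqrt(229)/9 - 14/9 = 0, giving x = 14/9 + 2*sqrt(229)/9 — point (14/9 + 2*sqrt(229)/9, -29/6 + sqrt(229)/6).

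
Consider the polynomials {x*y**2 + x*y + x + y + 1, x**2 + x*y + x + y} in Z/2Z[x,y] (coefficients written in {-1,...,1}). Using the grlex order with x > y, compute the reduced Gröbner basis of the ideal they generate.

This is the nonlinear analogue of row-reducing a linear system.

f_1 = x*y**2 + x*y + x + y + 1, LT = x*y**2.
f_2 = x**2 + x*y + x + y, LT = x**2.

S(f_1,f_2): lcm = x**2*y**2. S = x*y**3 + x**2*y + x*y**2 + y**3 + x**2 + x*y + x.
  reduce S modulo (f_1, f_2):
  remainder y**3 + x*y + x + y + 1 ≠ 0; add g_3 = y**3 + x*y + x + y + 1 to the basis.

The other S-polynomials (S(f_1,g_3), S(f_2,g_3)) all reduce to 0 modulo the current basis, so we have a Gröbner basis.

G = {x*y**2 + x*y + x + y + 1, y**3 + x*y + x + y + 1, x**2 + x*y + x + y}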